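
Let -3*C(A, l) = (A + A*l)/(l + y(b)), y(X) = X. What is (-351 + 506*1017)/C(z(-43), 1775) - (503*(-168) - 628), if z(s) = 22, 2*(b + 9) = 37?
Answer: 382156517/26048 ≈ 14671.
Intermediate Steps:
b = 19/2 (b = -9 + (½)*37 = -9 + 37/2 = 19/2 ≈ 9.5000)
C(A, l) = -(A + A*l)/(3*(19/2 + l)) (C(A, l) = -(A + A*l)/(3*(l + 19/2)) = -(A + A*l)/(3*(19/2 + l)))
(-351 + 506*1017)/C(z(-43), 1775) - (503*(-168) - 628) = (-351 + 506*1017)/((-2*22*(1 + 1775)/(57 + 6*1775))) - (503*(-168) - 628) = (-351 + 514602)/((-2*22*1776/(57 + 10650))) - (-84504 - 628) = 514251/((-2*22*1776/10707)) - 1*(-85132) = 514251/((-2*22*1/10707*1776)) + 85132 = 514251/(-26048/3569) + 85132 = 514251*(-3569/26048) + 85132 = -1835361819/26048 + 85132 = 382156517/26048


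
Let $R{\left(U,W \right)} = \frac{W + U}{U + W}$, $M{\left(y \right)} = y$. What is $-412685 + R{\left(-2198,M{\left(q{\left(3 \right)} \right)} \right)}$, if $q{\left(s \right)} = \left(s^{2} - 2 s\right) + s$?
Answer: $-412684$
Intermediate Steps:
$q{\left(s \right)} = s^{2} - s$
$R{\left(U,W \right)} = 1$ ($R{\left(U,W \right)} = \frac{U + W}{U + W} = 1$)
$-412685 + R{\left(-2198,M{\left(q{\left(3 \right)} \right)} \right)} = -412685 + 1 = -412684$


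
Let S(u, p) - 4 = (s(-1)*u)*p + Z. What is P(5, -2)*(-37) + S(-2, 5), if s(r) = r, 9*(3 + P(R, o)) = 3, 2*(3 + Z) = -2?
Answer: 326/3 ≈ 108.67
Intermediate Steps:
Z = -4 (Z = -3 + (½)*(-2) = -3 - 1 = -4)
P(R, o) = -8/3 (P(R, o) = -3 + (⅑)*3 = -3 + ⅓ = -8/3)
S(u, p) = -p*u (S(u, p) = 4 + ((-u)*p - 4) = 4 + (-p*u - 4) = 4 + (-4 - p*u) = -p*u)
P(5, -2)*(-37) + S(-2, 5) = -8/3*(-37) - 1*5*(-2) = 296/3 + 10 = 326/3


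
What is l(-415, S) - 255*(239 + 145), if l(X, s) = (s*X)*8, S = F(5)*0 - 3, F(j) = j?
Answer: -87960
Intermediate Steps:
S = -3 (S = 5*0 - 3 = 0 - 3 = -3)
l(X, s) = 8*X*s (l(X, s) = (X*s)*8 = 8*X*s)
l(-415, S) - 255*(239 + 145) = 8*(-415)*(-3) - 255*(239 + 145) = 9960 - 255*384 = 9960 - 97920 = -87960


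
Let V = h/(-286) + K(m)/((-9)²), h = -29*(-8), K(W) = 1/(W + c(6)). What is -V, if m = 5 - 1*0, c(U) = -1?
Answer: 37441/46332 ≈ 0.80810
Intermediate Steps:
m = 5 (m = 5 + 0 = 5)
K(W) = 1/(-1 + W) (K(W) = 1/(W - 1) = 1/(-1 + W))
h = 232
V = -37441/46332 (V = 232/(-286) + 1/((-1 + 5)*((-9)²)) = 232*(-1/286) + 1/(4*81) = -116/143 + (¼)*(1/81) = -116/143 + 1/324 = -37441/46332 ≈ -0.80810)
-V = -1*(-37441/46332) = 37441/46332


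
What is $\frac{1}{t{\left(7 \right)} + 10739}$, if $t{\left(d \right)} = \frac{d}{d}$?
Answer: $\frac{1}{10740} \approx 9.311 \cdot 10^{-5}$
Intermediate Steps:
$t{\left(d \right)} = 1$
$\frac{1}{t{\left(7 \right)} + 10739} = \frac{1}{1 + 10739} = \frac{1}{10740}$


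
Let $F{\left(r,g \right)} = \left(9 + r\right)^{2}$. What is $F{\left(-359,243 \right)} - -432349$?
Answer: $554849$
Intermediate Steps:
$F{\left(-359,243 \right)} - -432349 = \left(9 - 359\right)^{2} - -432349 = \left(-350\right)^{2} + 432349 = 122500 + 432349 = 554849$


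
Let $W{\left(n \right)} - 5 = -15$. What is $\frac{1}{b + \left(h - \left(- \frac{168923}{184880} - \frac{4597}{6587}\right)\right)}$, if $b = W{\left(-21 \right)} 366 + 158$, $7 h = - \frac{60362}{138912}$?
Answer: $- \frac{2643244797480}{9252547563855587} \approx -0.00028568$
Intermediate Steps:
$h = - \frac{30181}{486192}$ ($h = \frac{\left(-60362\right) \frac{1}{138912}}{7} = \frac{1}{7} \left(- \frac{30181}{69456}\right) = - \frac{30181}{486192} \approx -0.062076$)
$W{\left(n \right)} = -10$ ($W{\left(n \right)} = 5 - 15 = -10$)
$b = -3502$ ($b = \left(-10\right) 366 + 158 = -3660 + 158 = -3502$)
$\frac{1}{b + \left(h - \left(- \frac{168923}{184880} - \frac{4597}{6587}\right)\right)} = \frac{1}{-3502 - - \frac{4095716919373}{2643244797480}} = \frac{1}{-3502 + \left(- \frac{30181}{486192} + \left(\frac{4597}{6587} + \frac{168923}{184880}\right)\right)} = \frac{1}{-3502 + \left(- \frac{30181}{486192} + \frac{1962589161}{1217804560}\right)} = \frac{1}{-3502 + \frac{4095716919373}{2643244797480}} = \frac{1}{- \frac{9252547563855587}{2643244797480}} = - \frac{2643244797480}{9252547563855587}$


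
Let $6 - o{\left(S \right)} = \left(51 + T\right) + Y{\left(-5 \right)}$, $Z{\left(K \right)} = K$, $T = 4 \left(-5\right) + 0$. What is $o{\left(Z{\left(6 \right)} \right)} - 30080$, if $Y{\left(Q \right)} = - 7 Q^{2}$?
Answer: $-29930$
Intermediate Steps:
$T = -20$ ($T = -20 + 0 = -20$)
$o{\left(S \right)} = 150$ ($o{\left(S \right)} = 6 - \left(\left(51 - 20\right) - 7 \left(-5\right)^{2}\right) = 6 - \left(31 - 175\right) = 6 - -144 = 6 + 144 = 150$)
$o{\left(Z{\left(6 \right)} \right)} - 30080 = 150 - 30080 = -29930$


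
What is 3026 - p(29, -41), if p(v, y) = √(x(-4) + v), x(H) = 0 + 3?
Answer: 3026 - 4*√2 ≈ 3020.3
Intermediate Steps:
x(H) = 3
p(v, y) = √(3 + v)
3026 - p(29, -41) = 3026 - √(3 + 29) = 3026 - √32 = 3026 - 4*√2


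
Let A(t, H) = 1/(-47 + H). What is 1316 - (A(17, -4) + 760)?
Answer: 28357/51 ≈ 556.02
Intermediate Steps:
1316 - (A(17, -4) + 760) = 1316 - (1/(-47 - 4) + 760) = 1316 - (1/(-51) + 760) = 1316 - (-1/51 + 760) = 1316 - 1*38759/51 = 1316 - 38759/51 = 28357/51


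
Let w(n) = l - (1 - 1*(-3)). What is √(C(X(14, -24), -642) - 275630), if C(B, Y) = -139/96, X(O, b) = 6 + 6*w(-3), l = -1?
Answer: I*√158763714/24 ≈ 525.01*I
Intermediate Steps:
w(n) = -5 (w(n) = -1 - (1 - 1*(-3)) = -1 - (1 + 3) = -1 - 1*4 = -1 - 4 = -5)
X(O, b) = -24 (X(O, b) = 6 + 6*(-5) = 6 - 30 = -24)
C(B, Y) = -139/96 (C(B, Y) = -139*1/96 = -139/96)
√(C(X(14, -24), -642) - 275630) = √(-139/96 - 275630) = √(-26460619/96) = I*√158763714/24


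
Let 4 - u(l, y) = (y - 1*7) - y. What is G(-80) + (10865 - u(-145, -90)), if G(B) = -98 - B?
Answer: 10836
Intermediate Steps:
u(l, y) = 11 (u(l, y) = 4 - ((y - 1*7) - y) = 4 - ((y - 7) - y) = 4 - ((-7 + y) - y) = 4 - 1*(-7) = 4 + 7 = 11)
G(-80) + (10865 - u(-145, -90)) = (-98 - 1*(-80)) + (10865 - 1*11) = (-98 + 80) + (10865 - 11) = -18 + 10854 = 10836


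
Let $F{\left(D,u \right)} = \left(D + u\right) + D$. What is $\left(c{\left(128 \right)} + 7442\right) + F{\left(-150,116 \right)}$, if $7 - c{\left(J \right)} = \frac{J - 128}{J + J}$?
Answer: $7265$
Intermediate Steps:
$c{\left(J \right)} = 7 - \frac{-128 + J}{2 J}$ ($c{\left(J \right)} = 7 - \frac{J - 128}{J + J} = 7 - \frac{-128 + J}{2 J}$)
$F{\left(D,u \right)} = u + 2 D$
$\left(c{\left(128 \right)} + 7442\right) + F{\left(-150,116 \right)} = \left(\left(\frac{13}{2} + \frac{64}{128}\right) + 7442\right) + \left(116 + 2 \left(-150\right)\right) = \left(\left(\frac{13}{2} + 64 \cdot \frac{1}{128}\right) + 7442\right) + \left(116 - 300\right) = \left(\left(\frac{13}{2} + \frac{1}{2}\right) + 7442\right) - 184 = \left(7 + 7442\right) - 184 = 7449 - 184 = 7265$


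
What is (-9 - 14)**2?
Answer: 529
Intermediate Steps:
(-9 - 14)**2 = (-23)**2 = 529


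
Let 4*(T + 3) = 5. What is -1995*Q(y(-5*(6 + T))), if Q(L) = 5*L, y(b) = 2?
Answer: -19950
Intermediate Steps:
T = -7/4 (T = -3 + (¼)*5 = -3 + 5/4 = -7/4 ≈ -1.7500)
-1995*Q(y(-5*(6 + T))) = -9975*2 = -1995*10 = -19950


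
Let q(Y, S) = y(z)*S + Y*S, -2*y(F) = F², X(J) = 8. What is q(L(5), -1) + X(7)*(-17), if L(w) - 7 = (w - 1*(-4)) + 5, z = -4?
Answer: -149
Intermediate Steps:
L(w) = 16 + w (L(w) = 7 + ((w - 1*(-4)) + 5) = 7 + ((w + 4) + 5) = 7 + ((4 + w) + 5) = 7 + (9 + w) = 16 + w)
y(F) = -F²/2
q(Y, S) = -8*S + S*Y (q(Y, S) = (-½*(-4)²)*S + Y*S = (-½*16)*S + S*Y = -8*S + S*Y)
q(L(5), -1) + X(7)*(-17) = -(-8 + (16 + 5)) + 8*(-17) = -(-8 + 21) - 136 = -1*13 - 136 = -13 - 136 = -149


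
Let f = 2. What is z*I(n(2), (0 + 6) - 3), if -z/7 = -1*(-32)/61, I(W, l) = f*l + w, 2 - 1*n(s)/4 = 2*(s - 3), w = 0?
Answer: -1344/61 ≈ -22.033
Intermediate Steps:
n(s) = 32 - 8*s (n(s) = 8 - 8*(s - 3) = 8 - 8*(-3 + s) = 8 - 4*(-6 + 2*s) = 8 + (24 - 8*s) = 32 - 8*s)
I(W, l) = 2*l (I(W, l) = 2*l + 0 = 2*l)
z = -224/61 (z = -7*(-1*(-32))/61 = -224/61 ≈ -3.6721)
z*I(n(2), (0 + 6) - 3) = -448*((0 + 6) - 3)/61 = -448*(6 - 3)/61 = -448*3/61 = -224/61*6 = -1344/61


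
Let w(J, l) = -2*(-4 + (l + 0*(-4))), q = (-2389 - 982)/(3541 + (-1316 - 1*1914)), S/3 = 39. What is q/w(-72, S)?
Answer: 3371/70286 ≈ 0.047961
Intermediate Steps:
S = 117 (S = 3*39 = 117)
q = -3371/311 (q = -3371/(3541 + (-1316 - 1914)) = -3371/(3541 - 3230) = -3371/311 ≈ -10.839)
w(J, l) = 8 - 2*l (w(J, l) = -2*(-4 + (l + 0)) = -2*(-4 + l) = 8 - 2*l)
q/w(-72, S) = -3371/(311*(8 - 2*117)) = -3371/(311*(8 - 234)) = -3371/311/(-226) = -3371/311*(-1/226) = 3371/70286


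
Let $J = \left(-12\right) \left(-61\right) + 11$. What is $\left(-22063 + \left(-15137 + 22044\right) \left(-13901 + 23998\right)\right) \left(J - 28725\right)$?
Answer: $-1950846725512$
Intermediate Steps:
$J = 743$ ($J = 732 + 11 = 743$)
$\left(-22063 + \left(-15137 + 22044\right) \left(-13901 + 23998\right)\right) \left(J - 28725\right) = \left(-22063 + \left(-15137 + 22044\right) \left(-13901 + 23998\right)\right) \left(743 - 28725\right) = \left(-22063 + 6907 \cdot 10097\right) \left(-27982\right) = \left(-22063 + 69739979\right) \left(-27982\right) = 69717916 \left(-27982\right) = -1950846725512$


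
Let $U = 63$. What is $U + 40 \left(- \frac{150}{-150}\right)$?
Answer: $103$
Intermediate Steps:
$U + 40 \left(- \frac{150}{-150}\right) = 63 + 40 \left(- \frac{150}{-150}\right) = 63 + 40 \left(\left(-150\right) \left(- \frac{1}{150}\right)\right) = 63 + 40 \cdot 1 = 63 + 40 = 103$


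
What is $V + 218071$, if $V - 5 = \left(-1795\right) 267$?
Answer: $-261189$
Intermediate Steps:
$V = -479260$ ($V = 5 - 479265 = -479260$)
$V + 218071 = -479260 + 218071 = -261189$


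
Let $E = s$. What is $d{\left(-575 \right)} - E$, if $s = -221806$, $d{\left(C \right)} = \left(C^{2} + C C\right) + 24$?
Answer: $883080$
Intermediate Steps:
$d{\left(C \right)} = 24 + 2 C^{2}$ ($d{\left(C \right)} = \left(C^{2} + C^{2}\right) + 24 = 2 C^{2} + 24 = 24 + 2 C^{2}$)
$E = -221806$
$d{\left(-575 \right)} - E = \left(24 + 2 \left(-575\right)^{2}\right) - -221806 = \left(24 + 2 \cdot 330625\right) + 221806 = \left(24 + 661250\right) + 221806 = 661274 + 221806 = 883080$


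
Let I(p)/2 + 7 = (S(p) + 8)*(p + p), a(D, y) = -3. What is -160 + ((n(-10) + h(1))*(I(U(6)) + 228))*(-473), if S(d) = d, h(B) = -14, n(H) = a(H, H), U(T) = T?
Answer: 4422390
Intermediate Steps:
n(H) = -3
I(p) = -14 + 4*p*(8 + p) (I(p) = -14 + 2*((p + 8)*(p + p)) = -14 + 2*((8 + p)*(2*p)) = -14 + 2*(2*p*(8 + p)) = -14 + 4*p*(8 + p))
-160 + ((n(-10) + h(1))*(I(U(6)) + 228))*(-473) = -160 + ((-3 - 14)*((-14 + 4*6**2 + 32*6) + 228))*(-473) = -160 - 17*((-14 + 4*36 + 192) + 228)*(-473) = -160 - 17*((-14 + 144 + 192) + 228)*(-473) = -160 - 17*(322 + 228)*(-473) = -160 - 17*550*(-473) = -160 - 9350*(-473) = -160 + 4422550 = 4422390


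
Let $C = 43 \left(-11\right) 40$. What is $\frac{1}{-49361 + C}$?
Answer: $- \frac{1}{68281} \approx -1.4645 \cdot 10^{-5}$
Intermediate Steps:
$C = -18920$ ($C = \left(-473\right) 40 = -18920$)
$\frac{1}{-49361 + C} = \frac{1}{-49361 - 18920} = \frac{1}{-68281} = - \frac{1}{68281}$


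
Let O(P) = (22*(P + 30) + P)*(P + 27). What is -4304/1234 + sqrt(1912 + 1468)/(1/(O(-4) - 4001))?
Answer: -2152/617 + 235638*sqrt(5) ≈ 5.2690e+5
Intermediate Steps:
O(P) = (27 + P)*(660 + 23*P) (O(P) = (22*(30 + P) + P)*(27 + P) = ((660 + 22*P) + P)*(27 + P) = (660 + 23*P)*(27 + P) = (27 + P)*(660 + 23*P))
-4304/1234 + sqrt(1912 + 1468)/(1/(O(-4) - 4001)) = -4304/1234 + sqrt(1912 + 1468)/(1/((17820 + 23*(-4)**2 + 1281*(-4)) - 4001)) = -4304*1/1234 + sqrt(3380)/(1/((17820 + 23*16 - 5124) - 4001)) = -2152/617 + (26*sqrt(5))/(1/((17820 + 368 - 5124) - 4001)) = -2152/617 + (26*sqrt(5))/(1/(13064 - 4001)) = -2152/617 + (26*sqrt(5))/(1/9063) = -2152/617 + (26*sqrt(5))*9063 = -2152/617 + 235638*sqrt(5)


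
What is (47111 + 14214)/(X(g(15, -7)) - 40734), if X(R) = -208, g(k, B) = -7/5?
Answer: -5575/3722 ≈ -1.4979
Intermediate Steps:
g(k, B) = -7/5 (g(k, B) = -7*⅕ = -7/5)
(47111 + 14214)/(X(g(15, -7)) - 40734) = (47111 + 14214)/(-208 - 40734) = 61325/(-40942) = 61325*(-1/40942) = -5575/3722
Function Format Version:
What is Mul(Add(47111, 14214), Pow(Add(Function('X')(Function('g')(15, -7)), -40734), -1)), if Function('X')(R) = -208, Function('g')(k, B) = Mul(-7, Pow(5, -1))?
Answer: Rational(-5575, 3722) ≈ -1.4979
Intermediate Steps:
Function('g')(k, B) = Rational(-7, 5) (Function('g')(k, B) = Mul(-7, Rational(1, 5)) = Rational(-7, 5))
Mul(Add(47111, 14214), Pow(Add(Function('X')(Function('g')(15, -7)), -40734), -1)) = Mul(Add(47111, 14214), Pow(Add(-208, -40734), -1)) = Mul(61325, Pow(-40942, -1)) = Mul(61325, Rational(-1, 40942)) = Rational(-5575, 3722)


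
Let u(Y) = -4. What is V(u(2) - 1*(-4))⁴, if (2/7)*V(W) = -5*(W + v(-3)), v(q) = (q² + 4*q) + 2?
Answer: 1500625/16 ≈ 93789.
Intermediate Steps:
v(q) = 2 + q² + 4*q
V(W) = 35/2 - 35*W/2 (V(W) = 7*(-5*(W + (2 + (-3)² + 4*(-3))))/2 = 7*(-5*(W + (2 + 9 - 12)))/2 = 7*(-5*(W - 1))/2 = 7*(-5*(-1 + W))/2 = 7*(5 - 5*W)/2 = 35/2 - 35*W/2)
V(u(2) - 1*(-4))⁴ = (35/2 - 35*(-4 - 1*(-4))/2)⁴ = (35/2 - 35*(-4 + 4)/2)⁴ = (35/2 - 35/2*0)⁴ = (35/2 + 0)⁴ = (35/2)⁴ = 1500625/16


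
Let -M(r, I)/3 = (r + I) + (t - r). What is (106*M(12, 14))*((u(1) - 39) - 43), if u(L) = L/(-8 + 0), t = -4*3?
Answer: 104463/2 ≈ 52232.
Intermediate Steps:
t = -12
u(L) = -L/8 (u(L) = L/(-8) = -L/8)
M(r, I) = 36 - 3*I (M(r, I) = -3*((r + I) + (-12 - r)) = -3*((I + r) + (-12 - r)) = -3*(-12 + I) = 36 - 3*I)
(106*M(12, 14))*((u(1) - 39) - 43) = (106*(36 - 3*14))*((-⅛*1 - 39) - 43) = (106*(36 - 42))*((-⅛ - 39) - 43) = (106*(-6))*(-313/8 - 43) = -636*(-657/8) = 104463/2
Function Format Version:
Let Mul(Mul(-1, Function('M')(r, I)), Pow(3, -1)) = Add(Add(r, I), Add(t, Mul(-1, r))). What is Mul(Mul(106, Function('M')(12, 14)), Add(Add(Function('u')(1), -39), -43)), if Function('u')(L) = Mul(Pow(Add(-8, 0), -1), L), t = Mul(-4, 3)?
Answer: Rational(104463, 2) ≈ 52232.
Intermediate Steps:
t = -12
Function('u')(L) = Mul(Rational(-1, 8), L) (Function('u')(L) = Mul(Pow(-8, -1), L) = Mul(Rational(-1, 8), L))
Function('M')(r, I) = Add(36, Mul(-3, I)) (Function('M')(r, I) = Mul(-3, Add(Add(r, I), Add(-12, Mul(-1, r)))) = Mul(-3, Add(Add(I, r), Add(-12, Mul(-1, r)))) = Mul(-3, Add(-12, I)) = Add(36, Mul(-3, I)))
Mul(Mul(106, Function('M')(12, 14)), Add(Add(Function('u')(1), -39), -43)) = Mul(Mul(106, Add(36, Mul(-3, 14))), Add(Add(Mul(Rational(-1, 8), 1), -39), -43)) = Mul(Mul(106, Add(36, -42)), Add(Add(Rational(-1, 8), -39), -43)) = Mul(Mul(106, -6), Add(Rational(-313, 8), -43)) = Mul(-636, Rational(-657, 8)) = Rational(104463, 2)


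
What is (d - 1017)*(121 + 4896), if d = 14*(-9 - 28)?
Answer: -7701095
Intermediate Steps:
d = -518 (d = 14*(-37) = -518)
(d - 1017)*(121 + 4896) = (-518 - 1017)*(121 + 4896) = -1535*5017 = -7701095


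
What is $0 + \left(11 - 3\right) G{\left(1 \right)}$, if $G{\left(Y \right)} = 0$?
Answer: $0$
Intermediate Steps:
$0 + \left(11 - 3\right) G{\left(1 \right)} = 0 + \left(11 - 3\right) 0 = 0 + 8 \cdot 0 = 0 + 0 = 0$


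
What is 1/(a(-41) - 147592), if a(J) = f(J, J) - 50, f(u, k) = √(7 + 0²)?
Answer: -147642/21798160157 - √7/21798160157 ≈ -6.7733e-6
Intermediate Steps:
f(u, k) = √7 (f(u, k) = √(7 + 0) = √7)
a(J) = -50 + √7 (a(J) = √7 - 50 = -50 + √7)
1/(a(-41) - 147592) = 1/((-50 + √7) - 147592) = 1/(-147642 + √7)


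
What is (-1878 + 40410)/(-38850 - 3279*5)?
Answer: -12844/18415 ≈ -0.69747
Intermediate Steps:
(-1878 + 40410)/(-38850 - 3279*5) = 38532/(-38850 - 16395) = 38532/(-55245) = 38532*(-1/55245) = -12844/18415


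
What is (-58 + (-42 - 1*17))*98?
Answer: -11466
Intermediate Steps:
(-58 + (-42 - 1*17))*98 = (-58 + (-42 - 17))*98 = (-58 - 59)*98 = -117*98 = -11466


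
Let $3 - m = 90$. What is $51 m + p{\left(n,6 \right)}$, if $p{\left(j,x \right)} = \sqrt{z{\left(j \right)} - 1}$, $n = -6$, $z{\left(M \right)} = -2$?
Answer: $-4437 + i \sqrt{3} \approx -4437.0 + 1.732 i$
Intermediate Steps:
$m = -87$ ($m = 3 - 90 = -87$)
$p{\left(j,x \right)} = i \sqrt{3}$ ($p{\left(j,x \right)} = \sqrt{-2 - 1} = \sqrt{-3} = i \sqrt{3}$)
$51 m + p{\left(n,6 \right)} = 51 \left(-87\right) + i \sqrt{3} = -4437 + i \sqrt{3}$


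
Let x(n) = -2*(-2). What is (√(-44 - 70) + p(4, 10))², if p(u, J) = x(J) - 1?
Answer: (3 + I*√114)² ≈ -105.0 + 64.063*I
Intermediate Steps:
x(n) = 4
p(u, J) = 3 (p(u, J) = 4 - 1 = 3)
(√(-44 - 70) + p(4, 10))² = (√(-44 - 70) + 3)² = (√(-114) + 3)² = (I*√114 + 3)² = (3 + I*√114)²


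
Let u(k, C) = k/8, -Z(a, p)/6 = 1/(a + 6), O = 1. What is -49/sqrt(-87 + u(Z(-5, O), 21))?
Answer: 98*I*sqrt(39)/117 ≈ 5.2309*I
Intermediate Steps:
Z(a, p) = -6/(6 + a) (Z(a, p) = -6/(a + 6) = -6/(6 + a))
u(k, C) = k/8 (u(k, C) = k*(1/8) = k/8)
-49/sqrt(-87 + u(Z(-5, O), 21)) = -49/sqrt(-87 + (-6/(6 - 5))/8) = -49/sqrt(-87 + (-6/1)/8) = -49/sqrt(-87 + (-6*1)/8) = -49/sqrt(-87 + (1/8)*(-6)) = -49/sqrt(-87 - 3/4) = -49*(-2*I*sqrt(39)/117) = -(-98)*I*sqrt(39)/117 = 98*I*sqrt(39)/117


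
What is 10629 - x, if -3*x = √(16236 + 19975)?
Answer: 10629 + 7*√739/3 ≈ 10692.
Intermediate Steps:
x = -7*√739/3 (x = -√(16236 + 19975)/3 = -7*√739/3 ≈ -63.431)
10629 - x = 10629 - (-7)*√739/3 = 10629 + 7*√739/3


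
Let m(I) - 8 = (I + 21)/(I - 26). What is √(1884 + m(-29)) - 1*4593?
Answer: -4593 + 2*√1430935/55 ≈ -4549.5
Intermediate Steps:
m(I) = 8 + (21 + I)/(-26 + I) (m(I) = 8 + (I + 21)/(I - 26) = 8 + (21 + I)/(-26 + I))
√(1884 + m(-29)) - 1*4593 = √(1884 + (-187 + 9*(-29))/(-26 - 29)) - 1*4593 = √(1884 + (-187 - 261)/(-55)) - 4593 = √(1884 - 1/55*(-448)) - 4593 = √(1884 + 448/55) - 4593 = √(104068/55) - 4593 = 2*√1430935/55 - 4593 = -4593 + 2*√1430935/55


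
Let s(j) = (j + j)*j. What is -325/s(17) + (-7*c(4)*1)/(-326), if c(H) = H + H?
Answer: -36791/94214 ≈ -0.39050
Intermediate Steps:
c(H) = 2*H
s(j) = 2*j² (s(j) = (2*j)*j = 2*j²)
-325/s(17) + (-7*c(4)*1)/(-326) = -325/(2*17²) + (-14*4*1)/(-326) = -325/(2*289) + (-7*8*1)*(-1/326) = -325/578 - 56*1*(-1/326) = -325*1/578 - 56*(-1/326) = -325/578 + 28/163 = -36791/94214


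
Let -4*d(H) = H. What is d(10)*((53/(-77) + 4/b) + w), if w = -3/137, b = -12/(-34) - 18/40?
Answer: 3316790/31647 ≈ 104.81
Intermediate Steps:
b = -33/340 (b = -12*(-1/34) - 18*1/40 = 6/17 - 9/20 = -33/340 ≈ -0.097059)
w = -3/137 (w = -3*1/137 = -3/137 ≈ -0.021898)
d(H) = -H/4
d(10)*((53/(-77) + 4/b) + w) = (-¼*10)*((53/(-77) + 4/(-33/340)) - 3/137) = -5*((53*(-1/77) + 4*(-340/33)) - 3/137)/2 = -5*((-53/77 - 1360/33) - 3/137)/2 = -5*(-9679/231 - 3/137)/2 = -5/2*(-1326716/31647) = 3316790/31647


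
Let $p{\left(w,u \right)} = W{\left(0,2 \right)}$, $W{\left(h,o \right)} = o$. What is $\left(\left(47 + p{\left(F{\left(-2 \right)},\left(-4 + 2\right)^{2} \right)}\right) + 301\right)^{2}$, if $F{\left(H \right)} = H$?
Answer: $122500$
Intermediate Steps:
$p{\left(w,u \right)} = 2$
$\left(\left(47 + p{\left(F{\left(-2 \right)},\left(-4 + 2\right)^{2} \right)}\right) + 301\right)^{2} = \left(\left(47 + 2\right) + 301\right)^{2} = \left(49 + 301\right)^{2} = 350^{2} = 122500$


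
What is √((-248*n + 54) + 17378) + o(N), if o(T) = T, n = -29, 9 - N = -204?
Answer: 213 + 36*√19 ≈ 369.92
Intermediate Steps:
N = 213 (N = 9 - 1*(-204) = 9 + 204 = 213)
√((-248*n + 54) + 17378) + o(N) = √((-248*(-29) + 54) + 17378) + 213 = √((7192 + 54) + 17378) + 213 = √(7246 + 17378) + 213 = √24624 + 213 = 36*√19 + 213 = 213 + 36*√19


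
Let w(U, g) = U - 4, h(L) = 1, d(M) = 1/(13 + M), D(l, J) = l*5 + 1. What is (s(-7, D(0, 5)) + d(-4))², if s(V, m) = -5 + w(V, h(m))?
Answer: 20449/81 ≈ 252.46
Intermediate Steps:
D(l, J) = 1 + 5*l (D(l, J) = 5*l + 1 = 1 + 5*l)
w(U, g) = -4 + U
s(V, m) = -9 + V (s(V, m) = -5 + (-4 + V) = -9 + V)
(s(-7, D(0, 5)) + d(-4))² = ((-9 - 7) + 1/(13 - 4))² = (-16 + 1/9)² = (-16 + ⅑)² = (-143/9)² = 20449/81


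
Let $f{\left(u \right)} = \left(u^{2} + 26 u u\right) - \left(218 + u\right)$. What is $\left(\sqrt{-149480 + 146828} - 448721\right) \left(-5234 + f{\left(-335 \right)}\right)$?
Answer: $-1357362178718 + 6049916 i \sqrt{663} \approx -1.3574 \cdot 10^{12} + 1.5578 \cdot 10^{8} i$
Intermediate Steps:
$f{\left(u \right)} = -218 - u + 27 u^{2}$ ($f{\left(u \right)} = \left(u^{2} + 26 u^{2}\right) - \left(218 + u\right) = 27 u^{2} - \left(218 + u\right) = -218 - u + 27 u^{2}$)
$\left(\sqrt{-149480 + 146828} - 448721\right) \left(-5234 + f{\left(-335 \right)}\right) = \left(\sqrt{-149480 + 146828} - 448721\right) \left(-5234 - \left(-117 - 3030075\right)\right) = \left(\sqrt{-2652} - 448721\right) \left(-5234 + \left(-218 + 335 + 27 \cdot 112225\right)\right) = \left(2 i \sqrt{663} - 448721\right) \left(-5234 + \left(-218 + 335 + 3030075\right)\right) = \left(-448721 + 2 i \sqrt{663}\right) \left(-5234 + 3030192\right) = \left(-448721 + 2 i \sqrt{663}\right) 3024958 = -1357362178718 + 6049916 i \sqrt{663}$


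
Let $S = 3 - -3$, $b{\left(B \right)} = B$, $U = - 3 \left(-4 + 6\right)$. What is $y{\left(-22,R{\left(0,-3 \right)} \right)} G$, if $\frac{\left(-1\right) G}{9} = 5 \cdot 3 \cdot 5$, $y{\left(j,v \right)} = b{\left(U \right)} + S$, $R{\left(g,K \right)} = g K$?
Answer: $0$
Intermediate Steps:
$R{\left(g,K \right)} = K g$
$U = -6$ ($U = \left(-3\right) 2 = -6$)
$S = 6$ ($S = 3 + 3 = 6$)
$y{\left(j,v \right)} = 0$ ($y{\left(j,v \right)} = -6 + 6 = 0$)
$G = -675$ ($G = - 9 \cdot 5 \cdot 3 \cdot 5 = - 9 \cdot 15 \cdot 5 = \left(-9\right) 75 = -675$)
$y{\left(-22,R{\left(0,-3 \right)} \right)} G = 0 \left(-675\right) = 0$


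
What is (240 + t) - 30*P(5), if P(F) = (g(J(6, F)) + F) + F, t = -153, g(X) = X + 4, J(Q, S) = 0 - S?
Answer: -183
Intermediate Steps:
J(Q, S) = -S
g(X) = 4 + X
P(F) = 4 + F (P(F) = ((4 - F) + F) + F = 4 + F)
(240 + t) - 30*P(5) = (240 - 153) - 30*(4 + 5) = 87 - 30*9 = 87 - 270 = -183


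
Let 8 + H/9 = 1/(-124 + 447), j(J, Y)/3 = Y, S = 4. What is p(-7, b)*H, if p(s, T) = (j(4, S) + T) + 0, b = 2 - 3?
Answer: -255717/323 ≈ -791.69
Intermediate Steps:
j(J, Y) = 3*Y
b = -1
p(s, T) = 12 + T (p(s, T) = (3*4 + T) + 0 = (12 + T) + 0 = 12 + T)
H = -23247/323 (H = -72 + 9/(-124 + 447) = -72 + 9/323 = -23247/323 ≈ -71.972)
p(-7, b)*H = (12 - 1)*(-23247/323) = 11*(-23247/323) = -255717/323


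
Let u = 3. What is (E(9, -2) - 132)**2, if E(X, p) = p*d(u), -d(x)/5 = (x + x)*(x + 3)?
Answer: 51984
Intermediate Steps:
d(x) = -10*x*(3 + x) (d(x) = -5*(x + x)*(x + 3) = -5*2*x*(3 + x) = -10*x*(3 + x))
E(X, p) = -180*p (E(X, p) = p*(-10*3*(3 + 3)) = p*(-10*3*6) = p*(-180) = -180*p)
(E(9, -2) - 132)**2 = (-180*(-2) - 132)**2 = (360 - 132)**2 = 228**2 = 51984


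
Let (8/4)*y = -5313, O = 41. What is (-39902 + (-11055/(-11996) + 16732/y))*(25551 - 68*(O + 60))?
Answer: -6788565771765125/9104964 ≈ -7.4559e+8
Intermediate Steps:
y = -5313/2 (y = (1/2)*(-5313) = -5313/2 ≈ -2656.5)
(-39902 + (-11055/(-11996) + 16732/y))*(25551 - 68*(O + 60)) = (-39902 + (-11055/(-11996) + 16732/(-5313/2)))*(25551 - 68*(41 + 60)) = (-39902 + (-11055*(-1/11996) + 16732*(-2/5313)))*(25551 - 68*101) = (-39902 + (11055/11996 - 33464/5313))*(25551 - 6868) = (-39902 - 342698929/63734748)*18683 = -2543486613625/63734748*18683 = -6788565771765125/9104964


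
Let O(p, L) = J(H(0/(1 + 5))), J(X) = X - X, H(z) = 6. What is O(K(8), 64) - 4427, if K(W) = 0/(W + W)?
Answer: -4427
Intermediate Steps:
K(W) = 0 (K(W) = 0/((2*W)) = 0*(1/(2*W)) = 0)
J(X) = 0
O(p, L) = 0
O(K(8), 64) - 4427 = 0 - 4427 = -4427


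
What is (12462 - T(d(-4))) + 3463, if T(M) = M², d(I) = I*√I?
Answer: 15989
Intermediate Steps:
d(I) = I^(3/2)
(12462 - T(d(-4))) + 3463 = (12462 - ((-4)^(3/2))²) + 3463 = (12462 - (-8*I)²) + 3463 = (12462 - 1*(-64)) + 3463 = (12462 + 64) + 3463 = 12526 + 3463 = 15989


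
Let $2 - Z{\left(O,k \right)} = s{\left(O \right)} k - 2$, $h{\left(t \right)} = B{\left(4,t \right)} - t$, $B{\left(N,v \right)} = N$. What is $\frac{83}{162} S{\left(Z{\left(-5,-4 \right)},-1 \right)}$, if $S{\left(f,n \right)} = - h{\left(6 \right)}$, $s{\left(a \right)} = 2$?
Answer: $\frac{83}{81} \approx 1.0247$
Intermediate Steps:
$h{\left(t \right)} = 4 - t$
$Z{\left(O,k \right)} = 4 - 2 k$ ($Z{\left(O,k \right)} = 2 - \left(2 k - 2\right) = 2 - \left(-2 + 2 k\right) = 4 - 2 k$)
$S{\left(f,n \right)} = 2$ ($S{\left(f,n \right)} = - (4 - 6) = \left(-1\right) \left(-2\right) = 2$)
$\frac{83}{162} S{\left(Z{\left(-5,-4 \right)},-1 \right)} = \frac{83}{162} \cdot 2 = \frac{83}{81}$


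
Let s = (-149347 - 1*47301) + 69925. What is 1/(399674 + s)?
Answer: 1/272951 ≈ 3.6637e-6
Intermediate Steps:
s = -126723 (s = (-149347 - 47301) + 69925 = -196648 + 69925 = -126723)
1/(399674 + s) = 1/(399674 - 126723) = 1/272951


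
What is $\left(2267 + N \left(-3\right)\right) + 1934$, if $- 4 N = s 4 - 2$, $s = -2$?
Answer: $\frac{8387}{2} \approx 4193.5$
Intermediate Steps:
$N = \frac{5}{2}$ ($N = - \frac{\left(-2\right) 4 - 2}{4} = - \frac{-8 - 2}{4} = \left(- \frac{1}{4}\right) \left(-10\right) = \frac{5}{2} \approx 2.5$)
$\left(2267 + N \left(-3\right)\right) + 1934 = \left(2267 + \frac{5}{2} \left(-3\right)\right) + 1934 = \left(2267 - \frac{15}{2}\right) + 1934 = \frac{4519}{2} + 1934 = \frac{8387}{2}$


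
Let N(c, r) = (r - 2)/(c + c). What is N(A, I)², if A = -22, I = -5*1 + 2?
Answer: 25/1936 ≈ 0.012913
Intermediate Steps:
I = -3 (I = -5 + 2 = -3)
N(c, r) = (-2 + r)/(2*c) (N(c, r) = (-2 + r)/((2*c)) = (-2 + r)*(1/(2*c)) = (-2 + r)/(2*c))
N(A, I)² = ((½)*(-2 - 3)/(-22))² = ((½)*(-1/22)*(-5))² = (5/44)² = 25/1936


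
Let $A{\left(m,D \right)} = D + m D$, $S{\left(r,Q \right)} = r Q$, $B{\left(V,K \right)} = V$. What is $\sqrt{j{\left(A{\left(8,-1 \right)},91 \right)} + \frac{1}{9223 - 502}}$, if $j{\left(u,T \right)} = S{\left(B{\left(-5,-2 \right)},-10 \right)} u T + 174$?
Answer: $\frac{i \sqrt{344583662655}}{2907} \approx 201.93 i$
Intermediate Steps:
$S{\left(r,Q \right)} = Q r$
$A{\left(m,D \right)} = D + D m$
$j{\left(u,T \right)} = 174 + 50 T u$ ($j{\left(u,T \right)} = \left(-10\right) \left(-5\right) u T + 174 = 50 u T + 174 = 50 T u + 174 = 174 + 50 T u$)
$\sqrt{j{\left(A{\left(8,-1 \right)},91 \right)} + \frac{1}{9223 - 502}} = \sqrt{\left(174 + 50 \cdot 91 \left(- (1 + 8)\right)\right) + \frac{1}{9223 - 502}} = \sqrt{\left(174 + 50 \cdot 91 \left(\left(-1\right) 9\right)\right) + \frac{1}{8721}} = \sqrt{\left(174 + 50 \cdot 91 \left(-9\right)\right) + \frac{1}{8721}} = \sqrt{\left(174 - 40950\right) + \frac{1}{8721}} = \sqrt{-40776 + \frac{1}{8721}} = \sqrt{- \frac{355607495}{8721}} = \frac{i \sqrt{344583662655}}{2907}$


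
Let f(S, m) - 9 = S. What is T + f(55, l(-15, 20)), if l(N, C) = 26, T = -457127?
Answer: -457063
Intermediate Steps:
f(S, m) = 9 + S
T + f(55, l(-15, 20)) = -457127 + (9 + 55) = -457127 + 64 = -457063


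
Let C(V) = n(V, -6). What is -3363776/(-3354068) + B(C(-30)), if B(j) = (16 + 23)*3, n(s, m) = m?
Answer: 98947433/838517 ≈ 118.00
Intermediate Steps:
C(V) = -6
B(j) = 117 (B(j) = 39*3 = 117)
-3363776/(-3354068) + B(C(-30)) = -3363776/(-3354068) + 117 = -3363776*(-1/3354068) + 117 = 840944/838517 + 117 = 98947433/838517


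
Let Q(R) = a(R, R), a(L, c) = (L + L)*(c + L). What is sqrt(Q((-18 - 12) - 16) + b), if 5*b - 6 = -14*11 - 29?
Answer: sqrt(210715)/5 ≈ 91.807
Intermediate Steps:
b = -177/5 (b = 6/5 + (-14*11 - 29)/5 = 6/5 + (-154 - 29)/5 = 6/5 + (1/5)*(-183) = 6/5 - 183/5 = -177/5 ≈ -35.400)
a(L, c) = 2*L*(L + c) (a(L, c) = (2*L)*(L + c) = 2*L*(L + c))
Q(R) = 4*R**2 (Q(R) = 2*R*(R + R) = 2*R*(2*R) = 4*R**2)
sqrt(Q((-18 - 12) - 16) + b) = sqrt(4*((-18 - 12) - 16)**2 - 177/5) = sqrt(4*(-30 - 16)**2 - 177/5) = sqrt(4*(-46)**2 - 177/5) = sqrt(4*2116 - 177/5) = sqrt(8464 - 177/5) = sqrt(42143/5) = sqrt(210715)/5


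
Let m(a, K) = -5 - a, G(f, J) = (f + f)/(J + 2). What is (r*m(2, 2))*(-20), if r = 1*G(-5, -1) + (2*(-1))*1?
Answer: -1680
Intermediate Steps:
G(f, J) = 2*f/(2 + J) (G(f, J) = (2*f)/(2 + J) = 2*f/(2 + J))
r = -12 (r = 1*(2*(-5)/(2 - 1)) + (2*(-1))*1 = 1*(2*(-5)/1) - 2*1 = 1*(2*(-5)*1) - 2 = 1*(-10) - 2 = -10 - 2 = -12)
(r*m(2, 2))*(-20) = -12*(-5 - 1*2)*(-20) = -12*(-5 - 2)*(-20) = -12*(-7)*(-20) = 84*(-20) = -1680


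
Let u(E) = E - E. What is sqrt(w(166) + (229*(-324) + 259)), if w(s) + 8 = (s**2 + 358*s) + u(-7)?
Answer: sqrt(13039) ≈ 114.19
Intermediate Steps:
u(E) = 0
w(s) = -8 + s**2 + 358*s (w(s) = -8 + ((s**2 + 358*s) + 0) = -8 + (s**2 + 358*s) = -8 + s**2 + 358*s)
sqrt(w(166) + (229*(-324) + 259)) = sqrt((-8 + 166**2 + 358*166) + (229*(-324) + 259)) = sqrt((-8 + 27556 + 59428) + (-74196 + 259)) = sqrt(86976 - 73937) = sqrt(13039)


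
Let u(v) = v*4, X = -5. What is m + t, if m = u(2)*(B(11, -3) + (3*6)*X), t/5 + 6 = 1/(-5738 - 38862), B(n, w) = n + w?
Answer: -6119121/8920 ≈ -686.00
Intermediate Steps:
u(v) = 4*v
t = -267601/8920 (t = -30 + 5/(-5738 - 38862) = -30 + 5/(-44600) = -30 + 5*(-1/44600) = -30 - 1/8920 = -267601/8920 ≈ -30.000)
m = -656 (m = (4*2)*((11 - 3) + (3*6)*(-5)) = 8*(8 + 18*(-5)) = 8*(8 - 90) = 8*(-82) = -656)
m + t = -656 - 267601/8920 = -6119121/8920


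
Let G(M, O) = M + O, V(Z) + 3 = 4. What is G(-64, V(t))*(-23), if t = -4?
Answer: 1449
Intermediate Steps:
V(Z) = 1 (V(Z) = -3 + 4 = 1)
G(-64, V(t))*(-23) = (-64 + 1)*(-23) = -63*(-23) = 1449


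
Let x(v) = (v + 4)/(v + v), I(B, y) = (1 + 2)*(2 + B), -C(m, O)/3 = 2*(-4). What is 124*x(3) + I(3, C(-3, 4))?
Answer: 479/3 ≈ 159.67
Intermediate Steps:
C(m, O) = 24 (C(m, O) = -6*(-4) = -3*(-8) = 24)
I(B, y) = 6 + 3*B (I(B, y) = 3*(2 + B) = 6 + 3*B)
x(v) = (4 + v)/(2*v) (x(v) = (4 + v)/((2*v)) = (4 + v)*(1/(2*v)) = (4 + v)/(2*v))
124*x(3) + I(3, C(-3, 4)) = 124*((½)*(4 + 3)/3) + (6 + 3*3) = 124*((½)*(⅓)*7) + (6 + 9) = 124*(7/6) + 15 = 434/3 + 15 = 479/3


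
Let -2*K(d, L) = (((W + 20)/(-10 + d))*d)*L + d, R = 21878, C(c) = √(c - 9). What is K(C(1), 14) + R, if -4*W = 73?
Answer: (87483*√2 + 437552*I)/(4*(√2 + 5*I)) ≈ 21877.0 + 1.794*I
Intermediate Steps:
W = -73/4 (W = -¼*73 = -73/4 ≈ -18.250)
C(c) = √(-9 + c)
K(d, L) = -d/2 - 7*L*d/(8*(-10 + d)) (K(d, L) = -((((-73/4 + 20)/(-10 + d))*d)*L + d)/2 = -(((7/(4*(-10 + d)))*d)*L + d)/2 = -((7*d/(4*(-10 + d)))*L + d)/2 = -(7*L*d/(4*(-10 + d)) + d)/2 = -(d + 7*L*d/(4*(-10 + d)))/2 = -d/2 - 7*L*d/(8*(-10 + d)))
K(C(1), 14) + R = √(-9 + 1)*(40 - 7*14 - 4*√(-9 + 1))/(8*(-10 + √(-9 + 1))) + 21878 = √(-8)*(40 - 98 - 8*I*√2)/(8*(-10 + √(-8))) + 21878 = (2*I*√2)*(40 - 98 - 8*I*√2)/(8*(-10 + 2*I*√2)) + 21878 = (2*I*√2)*(-58 - 8*I*√2)/(8*(-10 + 2*I*√2)) + 21878 = I*√2*(-58 - 8*I*√2)/(4*(-10 + 2*I*√2)) + 21878 = 21878 + I*√2*(-58 - 8*I*√2)/(4*(-10 + 2*I*√2))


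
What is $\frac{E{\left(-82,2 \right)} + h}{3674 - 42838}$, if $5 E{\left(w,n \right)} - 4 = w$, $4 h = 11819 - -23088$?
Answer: $- \frac{174223}{783280} \approx -0.22243$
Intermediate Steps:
$h = \frac{34907}{4}$ ($h = \frac{11819 - -23088}{4} = \frac{11819 + 23088}{4} = \frac{1}{4} \cdot 34907 = \frac{34907}{4} \approx 8726.8$)
$E{\left(w,n \right)} = \frac{4}{5} + \frac{w}{5}$
$\frac{E{\left(-82,2 \right)} + h}{3674 - 42838} = \frac{\left(\frac{4}{5} + \frac{1}{5} \left(-82\right)\right) + \frac{34907}{4}}{3674 - 42838} = \frac{\left(\frac{4}{5} - \frac{82}{5}\right) + \frac{34907}{4}}{-39164} = \left(- \frac{78}{5} + \frac{34907}{4}\right) \left(- \frac{1}{39164}\right) = \frac{174223}{20} \left(- \frac{1}{39164}\right) = - \frac{174223}{783280}$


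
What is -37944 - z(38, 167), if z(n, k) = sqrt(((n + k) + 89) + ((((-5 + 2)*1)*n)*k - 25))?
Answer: -37944 - 137*I ≈ -37944.0 - 137.0*I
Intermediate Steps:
z(n, k) = sqrt(64 + k + n - 3*k*n) (z(n, k) = sqrt(((k + n) + 89) + (((-3*1)*n)*k - 25)) = sqrt((89 + k + n) + ((-3*n)*k - 25)) = sqrt((89 + k + n) + (-3*k*n - 25)) = sqrt((89 + k + n) + (-25 - 3*k*n)) = sqrt(64 + k + n - 3*k*n))
-37944 - z(38, 167) = -37944 - sqrt(64 + 167 + 38 - 3*167*38) = -37944 - sqrt(64 + 167 + 38 - 19038) = -37944 - sqrt(-18769) = -37944 - 137*I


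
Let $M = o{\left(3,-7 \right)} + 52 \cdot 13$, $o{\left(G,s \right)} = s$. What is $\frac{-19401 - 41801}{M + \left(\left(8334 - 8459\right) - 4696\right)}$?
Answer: $\frac{30601}{2076} \approx 14.74$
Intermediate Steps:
$M = 669$ ($M = -7 + 52 \cdot 13 = -7 + 676 = 669$)
$\frac{-19401 - 41801}{M + \left(\left(8334 - 8459\right) - 4696\right)} = \frac{-19401 - 41801}{669 + \left(\left(8334 - 8459\right) - 4696\right)} = - \frac{61202}{669 - 4821} = - \frac{61202}{-4152} = \left(-61202\right) \left(- \frac{1}{4152}\right) = \frac{30601}{2076}$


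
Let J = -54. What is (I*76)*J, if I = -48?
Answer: 196992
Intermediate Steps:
(I*76)*J = -48*76*(-54) = -3648*(-54) = 196992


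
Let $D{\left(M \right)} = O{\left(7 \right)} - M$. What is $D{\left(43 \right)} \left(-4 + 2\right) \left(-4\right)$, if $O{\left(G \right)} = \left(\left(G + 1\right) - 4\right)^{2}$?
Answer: $-216$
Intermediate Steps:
$O{\left(G \right)} = \left(-3 + G\right)^{2}$ ($O{\left(G \right)} = \left(\left(1 + G\right) - 4\right)^{2} = \left(-3 + G\right)^{2}$)
$D{\left(M \right)} = 16 - M$ ($D{\left(M \right)} = \left(-3 + 7\right)^{2} - M = 4^{2} - M = 16 - M$)
$D{\left(43 \right)} \left(-4 + 2\right) \left(-4\right) = \left(16 - 43\right) \left(-4 + 2\right) \left(-4\right) = \left(16 - 43\right) \left(\left(-2\right) \left(-4\right)\right) = \left(-27\right) 8 = -216$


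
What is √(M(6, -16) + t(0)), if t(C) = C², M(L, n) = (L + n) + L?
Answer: 2*I ≈ 2.0*I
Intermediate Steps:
M(L, n) = n + 2*L
√(M(6, -16) + t(0)) = √((-16 + 2*6) + 0²) = √((-16 + 12) + 0) = √(-4 + 0) = √(-4) = 2*I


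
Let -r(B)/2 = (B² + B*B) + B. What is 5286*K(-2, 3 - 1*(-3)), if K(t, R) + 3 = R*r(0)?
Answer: -15858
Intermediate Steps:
r(B) = -4*B² - 2*B (r(B) = -2*((B² + B*B) + B) = -2*((B² + B²) + B) = -2*(2*B² + B) = -2*(B + 2*B²) = -4*B² - 2*B)
K(t, R) = -3 (K(t, R) = -3 + R*(-2*0*(1 + 2*0)) = -3 + R*(-2*0*(1 + 0)) = -3 + R*(-2*0*1) = -3 + R*0 = -3 + 0 = -3)
5286*K(-2, 3 - 1*(-3)) = 5286*(-3) = -15858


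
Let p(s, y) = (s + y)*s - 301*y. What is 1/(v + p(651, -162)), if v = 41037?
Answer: 1/408138 ≈ 2.4501e-6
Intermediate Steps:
p(s, y) = -301*y + s*(s + y) (p(s, y) = s*(s + y) - 301*y = -301*y + s*(s + y))
1/(v + p(651, -162)) = 1/(41037 + (651² - 301*(-162) + 651*(-162))) = 1/(41037 + (423801 + 48762 - 105462)) = 1/(41037 + 367101) = 1/408138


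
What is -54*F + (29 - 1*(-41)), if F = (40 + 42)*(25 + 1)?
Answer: -115058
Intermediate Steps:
F = 2132 (F = 82*26 = 2132)
-54*F + (29 - 1*(-41)) = -54*2132 + (29 - 1*(-41)) = -115128 + (29 + 41) = -115128 + 70 = -115058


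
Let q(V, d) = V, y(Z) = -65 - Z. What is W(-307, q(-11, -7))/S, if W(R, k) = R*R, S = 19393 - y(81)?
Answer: 94249/19539 ≈ 4.8236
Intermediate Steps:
S = 19539 (S = 19393 - (-65 - 1*81) = 19393 - (-65 - 81) = 19393 - 1*(-146) = 19393 + 146 = 19539)
W(R, k) = R²
W(-307, q(-11, -7))/S = (-307)²/19539 = 94249*(1/19539) = 94249/19539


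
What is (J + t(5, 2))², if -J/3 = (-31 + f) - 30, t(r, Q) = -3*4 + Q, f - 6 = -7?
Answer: 30976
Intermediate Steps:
f = -1 (f = 6 - 7 = -1)
t(r, Q) = -12 + Q
J = 186 (J = -3*((-31 - 1) - 30) = -3*(-32 - 30) = -3*(-62) = 186)
(J + t(5, 2))² = (186 + (-12 + 2))² = (186 - 10)² = 176² = 30976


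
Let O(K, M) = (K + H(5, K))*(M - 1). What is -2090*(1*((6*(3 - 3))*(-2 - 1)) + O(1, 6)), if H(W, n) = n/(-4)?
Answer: -15675/2 ≈ -7837.5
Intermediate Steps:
H(W, n) = -n/4 (H(W, n) = n*(-¼) = -n/4)
O(K, M) = 3*K*(-1 + M)/4 (O(K, M) = (K - K/4)*(M - 1) = (3*K/4)*(-1 + M) = 3*K*(-1 + M)/4)
-2090*(1*((6*(3 - 3))*(-2 - 1)) + O(1, 6)) = -2090*(1*((6*(3 - 3))*(-2 - 1)) + (¾)*1*(-1 + 6)) = -2090*(1*((6*0)*(-3)) + (¾)*1*5) = -2090*(1*(0*(-3)) + 15/4) = -2090*(1*0 + 15/4) = -2090*(0 + 15/4) = -2090*15/4 = -15675/2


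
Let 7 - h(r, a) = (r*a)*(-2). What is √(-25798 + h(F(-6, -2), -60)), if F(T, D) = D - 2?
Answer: I*√25311 ≈ 159.09*I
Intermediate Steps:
F(T, D) = -2 + D
h(r, a) = 7 + 2*a*r (h(r, a) = 7 - r*a*(-2) = 7 - a*r*(-2) = 7 - (-2)*a*r = 7 + 2*a*r)
√(-25798 + h(F(-6, -2), -60)) = √(-25798 + (7 + 2*(-60)*(-2 - 2))) = √(-25798 + (7 + 2*(-60)*(-4))) = √(-25798 + (7 + 480)) = √(-25798 + 487) = √(-25311) = I*√25311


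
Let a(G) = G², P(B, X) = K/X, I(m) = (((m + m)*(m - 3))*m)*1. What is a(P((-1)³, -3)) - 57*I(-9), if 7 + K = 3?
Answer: 997288/9 ≈ 1.1081e+5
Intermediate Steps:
K = -4 (K = -7 + 3 = -4)
I(m) = 2*m²*(-3 + m) (I(m) = (((2*m)*(-3 + m))*m)*1 = ((2*m*(-3 + m))*m)*1 = (2*m²*(-3 + m))*1 = 2*m²*(-3 + m))
P(B, X) = -4/X
a(P((-1)³, -3)) - 57*I(-9) = (-4/(-3))² - 114*(-9)²*(-3 - 9) = (-4*(-⅓))² - 114*81*(-12) = (4/3)² - 57*(-1944) = 16/9 + 110808 = 997288/9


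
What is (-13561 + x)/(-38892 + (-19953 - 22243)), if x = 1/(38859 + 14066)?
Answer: 179428981/1072895600 ≈ 0.16724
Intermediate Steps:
x = 1/52925 ≈ 1.8895e-5
(-13561 + x)/(-38892 + (-19953 - 22243)) = (-13561 + 1/52925)/(-38892 + (-19953 - 22243)) = -717715924/(52925*(-38892 - 42196)) = -717715924/52925/(-81088) = -717715924/52925*(-1/81088) = 179428981/1072895600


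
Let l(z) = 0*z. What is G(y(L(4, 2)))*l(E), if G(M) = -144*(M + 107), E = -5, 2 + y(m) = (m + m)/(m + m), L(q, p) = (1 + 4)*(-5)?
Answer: 0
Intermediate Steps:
L(q, p) = -25 (L(q, p) = 5*(-5) = -25)
y(m) = -1 (y(m) = -2 + (m + m)/(m + m) = -2 + (2*m)/((2*m)) = -2 + (2*m)*(1/(2*m)) = -2 + 1 = -1)
l(z) = 0
G(M) = -15408 - 144*M (G(M) = -144*(107 + M) = -15408 - 144*M)
G(y(L(4, 2)))*l(E) = (-15408 - 144*(-1))*0 = (-15408 + 144)*0 = -15264*0 = 0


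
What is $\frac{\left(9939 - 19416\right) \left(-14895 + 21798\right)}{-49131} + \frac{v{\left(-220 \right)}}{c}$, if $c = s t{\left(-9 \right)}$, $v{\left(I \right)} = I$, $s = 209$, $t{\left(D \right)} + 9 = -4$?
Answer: $\frac{1795517353}{1348373} \approx 1331.6$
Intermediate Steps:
$t{\left(D \right)} = -13$ ($t{\left(D \right)} = -9 - 4 = -13$)
$c = -2717$ ($c = 209 \left(-13\right) = -2717$)
$\frac{\left(9939 - 19416\right) \left(-14895 + 21798\right)}{-49131} + \frac{v{\left(-220 \right)}}{c} = \frac{\left(9939 - 19416\right) \left(-14895 + 21798\right)}{-49131} - \frac{220}{-2717} = \left(-9477\right) 6903 \left(- \frac{1}{49131}\right) - - \frac{20}{247} = \left(-65419731\right) \left(- \frac{1}{49131}\right) + \frac{20}{247} = \frac{7268859}{5459} + \frac{20}{247} = \frac{1795517353}{1348373}$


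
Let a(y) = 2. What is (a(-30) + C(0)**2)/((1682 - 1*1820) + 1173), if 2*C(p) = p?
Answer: 2/1035 ≈ 0.0019324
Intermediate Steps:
C(p) = p/2
(a(-30) + C(0)**2)/((1682 - 1*1820) + 1173) = (2 + ((1/2)*0)**2)/((1682 - 1*1820) + 1173) = (2 + 0**2)/((1682 - 1820) + 1173) = (2 + 0)/(-138 + 1173) = 2/1035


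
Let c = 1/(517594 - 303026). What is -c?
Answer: -1/214568 ≈ -4.6605e-6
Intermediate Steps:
c = 1/214568 ≈ 4.6605e-6
-c = -1*1/214568 = -1/214568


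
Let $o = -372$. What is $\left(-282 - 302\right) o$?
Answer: $217248$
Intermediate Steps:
$\left(-282 - 302\right) o = \left(-282 - 302\right) \left(-372\right) = \left(-584\right) \left(-372\right) = 217248$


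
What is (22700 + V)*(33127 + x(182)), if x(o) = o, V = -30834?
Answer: -270935406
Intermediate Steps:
(22700 + V)*(33127 + x(182)) = (22700 - 30834)*(33127 + 182) = -8134*33309 = -270935406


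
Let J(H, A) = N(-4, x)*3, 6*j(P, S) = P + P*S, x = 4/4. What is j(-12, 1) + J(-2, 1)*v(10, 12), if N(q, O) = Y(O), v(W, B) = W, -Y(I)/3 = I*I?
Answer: -94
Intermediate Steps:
Y(I) = -3*I**2 (Y(I) = -3*I*I = -3*I**2)
x = 1 (x = 4*(1/4) = 1)
N(q, O) = -3*O**2
j(P, S) = P/6 + P*S/6 (j(P, S) = (P + P*S)/6 = P/6 + P*S/6)
J(H, A) = -9 (J(H, A) = -3*1**2*3 = -3*1*3 = -3*3 = -9)
j(-12, 1) + J(-2, 1)*v(10, 12) = (1/6)*(-12)*(1 + 1) - 9*10 = (1/6)*(-12)*2 - 90 = -4 - 90 = -94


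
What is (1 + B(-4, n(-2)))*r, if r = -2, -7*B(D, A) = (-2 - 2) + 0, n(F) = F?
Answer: -22/7 ≈ -3.1429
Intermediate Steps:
B(D, A) = 4/7 (B(D, A) = -((-2 - 2) + 0)/7 = -(-4 + 0)/7 = -1/7*(-4) = 4/7)
(1 + B(-4, n(-2)))*r = (1 + 4/7)*(-2) = (11/7)*(-2) = -22/7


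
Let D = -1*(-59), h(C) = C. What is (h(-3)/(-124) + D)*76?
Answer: 139061/31 ≈ 4485.8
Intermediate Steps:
D = 59
(h(-3)/(-124) + D)*76 = (-3/(-124) + 59)*76 = (-3*(-1/124) + 59)*76 = (3/124 + 59)*76 = (7319/124)*76 = 139061/31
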